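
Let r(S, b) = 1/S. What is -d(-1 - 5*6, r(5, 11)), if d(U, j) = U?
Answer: 31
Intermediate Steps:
-d(-1 - 5*6, r(5, 11)) = -(-1 - 5*6) = -(-1 - 30) = -1*(-31) = 31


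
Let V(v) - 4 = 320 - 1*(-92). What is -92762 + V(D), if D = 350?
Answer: -92346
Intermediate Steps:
V(v) = 416 (V(v) = 4 + (320 - 1*(-92)) = 4 + (320 + 92) = 4 + 412 = 416)
-92762 + V(D) = -92762 + 416 = -92346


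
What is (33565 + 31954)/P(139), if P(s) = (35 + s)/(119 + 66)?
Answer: 12121015/174 ≈ 69661.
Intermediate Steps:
P(s) = 7/37 + s/185 (P(s) = (35 + s)/185 = (35 + s)*(1/185) = 7/37 + s/185)
(33565 + 31954)/P(139) = (33565 + 31954)/(7/37 + (1/185)*139) = 65519/(7/37 + 139/185) = 65519/(174/185) = 65519*(185/174) = 12121015/174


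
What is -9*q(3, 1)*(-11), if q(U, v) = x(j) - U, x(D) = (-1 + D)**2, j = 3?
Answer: 99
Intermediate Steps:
q(U, v) = 4 - U (q(U, v) = (-1 + 3)**2 - U = 2**2 - U = 4 - U)
-9*q(3, 1)*(-11) = -9*(4 - 1*3)*(-11) = -9*(4 - 3)*(-11) = -9*1*(-11) = -9*(-11) = 99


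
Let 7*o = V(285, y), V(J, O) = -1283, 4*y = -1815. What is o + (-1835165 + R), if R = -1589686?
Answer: -23975240/7 ≈ -3.4250e+6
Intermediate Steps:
y = -1815/4 (y = (¼)*(-1815) = -1815/4 ≈ -453.75)
o = -1283/7 (o = (⅐)*(-1283) = -1283/7 ≈ -183.29)
o + (-1835165 + R) = -1283/7 + (-1835165 - 1589686) = -1283/7 - 3424851 = -23975240/7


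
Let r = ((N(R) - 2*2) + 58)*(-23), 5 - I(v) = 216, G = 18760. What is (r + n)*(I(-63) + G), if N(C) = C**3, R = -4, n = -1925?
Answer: -31440555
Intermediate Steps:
I(v) = -211 (I(v) = 5 - 1*216 = 5 - 216 = -211)
r = 230 (r = (((-4)**3 - 2*2) + 58)*(-23) = ((-64 - 4) + 58)*(-23) = (-68 + 58)*(-23) = -10*(-23) = 230)
(r + n)*(I(-63) + G) = (230 - 1925)*(-211 + 18760) = -1695*18549 = -31440555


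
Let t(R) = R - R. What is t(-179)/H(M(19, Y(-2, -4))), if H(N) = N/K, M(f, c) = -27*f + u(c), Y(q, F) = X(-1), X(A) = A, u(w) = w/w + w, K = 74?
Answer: 0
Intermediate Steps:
u(w) = 1 + w
Y(q, F) = -1
M(f, c) = 1 + c - 27*f (M(f, c) = -27*f + (1 + c) = 1 + c - 27*f)
H(N) = N/74
t(R) = 0
t(-179)/H(M(19, Y(-2, -4))) = 0/(((1 - 1 - 27*19)/74)) = 0/(((1 - 1 - 513)/74)) = 0/(((1/74)*(-513))) = 0/(-513/74) = 0*(-74/513) = 0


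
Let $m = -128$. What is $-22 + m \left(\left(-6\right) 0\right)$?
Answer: $-22$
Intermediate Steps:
$-22 + m \left(\left(-6\right) 0\right) = -22 - 128 \left(\left(-6\right) 0\right) = -22 - 0 = -22 + 0 = -22$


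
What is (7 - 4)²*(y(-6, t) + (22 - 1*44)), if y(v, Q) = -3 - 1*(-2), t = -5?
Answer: -207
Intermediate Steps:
y(v, Q) = -1 (y(v, Q) = -3 + 2 = -1)
(7 - 4)²*(y(-6, t) + (22 - 1*44)) = (7 - 4)²*(-1 + (22 - 1*44)) = 3²*(-1 + (22 - 44)) = 9*(-1 - 22) = 9*(-23) = -207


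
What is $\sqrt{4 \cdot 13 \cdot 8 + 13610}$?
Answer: $\sqrt{14026} \approx 118.43$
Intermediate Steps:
$\sqrt{4 \cdot 13 \cdot 8 + 13610} = \sqrt{52 \cdot 8 + 13610} = \sqrt{416 + 13610} = \sqrt{14026}$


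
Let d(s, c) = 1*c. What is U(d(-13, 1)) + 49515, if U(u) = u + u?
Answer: 49517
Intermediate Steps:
d(s, c) = c
U(u) = 2*u
U(d(-13, 1)) + 49515 = 2*1 + 49515 = 2 + 49515 = 49517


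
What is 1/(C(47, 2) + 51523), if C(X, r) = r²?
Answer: 1/51527 ≈ 1.9407e-5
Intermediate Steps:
1/(C(47, 2) + 51523) = 1/(2² + 51523) = 1/(4 + 51523) = 1/51527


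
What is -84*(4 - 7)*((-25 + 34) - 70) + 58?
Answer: -15314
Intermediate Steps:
-84*(4 - 7)*((-25 + 34) - 70) + 58 = -(-252)*(9 - 70) + 58 = -(-252)*(-61) + 58 = -84*183 + 58 = -15372 + 58 = -15314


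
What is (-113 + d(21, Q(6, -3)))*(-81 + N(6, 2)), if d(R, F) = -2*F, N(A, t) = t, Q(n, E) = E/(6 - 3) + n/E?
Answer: 8453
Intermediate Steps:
Q(n, E) = E/3 + n/E
(-113 + d(21, Q(6, -3)))*(-81 + N(6, 2)) = (-113 - 2*((1/3)*(-3) + 6/(-3)))*(-81 + 2) = (-113 - 2*(-1 + 6*(-1/3)))*(-79) = (-113 - 2*(-1 - 2))*(-79) = (-113 - 2*(-3))*(-79) = (-113 + 6)*(-79) = -107*(-79) = 8453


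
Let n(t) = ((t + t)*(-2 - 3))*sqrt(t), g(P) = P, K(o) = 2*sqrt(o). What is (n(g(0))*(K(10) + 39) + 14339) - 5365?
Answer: 8974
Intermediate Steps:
n(t) = -10*t**(3/2) (n(t) = ((2*t)*(-5))*sqrt(t) = (-10*t)*sqrt(t) = -10*t**(3/2))
(n(g(0))*(K(10) + 39) + 14339) - 5365 = ((-10*0**(3/2))*(2*sqrt(10) + 39) + 14339) - 5365 = ((-10*0)*(39 + 2*sqrt(10)) + 14339) - 5365 = (0*(39 + 2*sqrt(10)) + 14339) - 5365 = (0 + 14339) - 5365 = 14339 - 5365 = 8974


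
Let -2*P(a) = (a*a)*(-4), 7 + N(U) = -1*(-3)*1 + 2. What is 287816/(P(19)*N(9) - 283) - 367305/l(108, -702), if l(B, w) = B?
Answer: -221806621/62172 ≈ -3567.6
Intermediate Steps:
N(U) = -2 (N(U) = -7 + (-1*(-3)*1 + 2) = -7 + (3*1 + 2) = -7 + (3 + 2) = -7 + 5 = -2)
P(a) = 2*a² (P(a) = -a*a*(-4)/2 = -a²*(-4)/2 = -(-2)*a² = 2*a²)
287816/(P(19)*N(9) - 283) - 367305/l(108, -702) = 287816/((2*19²)*(-2) - 283) - 367305/108 = 287816/((2*361)*(-2) - 283) - 367305*1/108 = 287816/(722*(-2) - 283) - 122435/36 = 287816/(-1444 - 283) - 122435/36 = 287816/(-1727) - 122435/36 = 287816*(-1/1727) - 122435/36 = -287816/1727 - 122435/36 = -221806621/62172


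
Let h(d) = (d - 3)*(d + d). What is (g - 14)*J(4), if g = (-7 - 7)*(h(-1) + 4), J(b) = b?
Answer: -728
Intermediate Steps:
h(d) = 2*d*(-3 + d) (h(d) = (-3 + d)*(2*d) = 2*d*(-3 + d))
g = -168 (g = (-7 - 7)*(2*(-1)*(-3 - 1) + 4) = -14*(2*(-1)*(-4) + 4) = -14*(8 + 4) = -14*12 = -168)
(g - 14)*J(4) = (-168 - 14)*4 = -182*4 = -728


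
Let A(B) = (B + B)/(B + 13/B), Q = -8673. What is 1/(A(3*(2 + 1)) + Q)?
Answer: -47/407550 ≈ -0.00011532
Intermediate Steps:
A(B) = 2*B/(B + 13/B) (A(B) = (2*B)/(B + 13/B) = 2*B/(B + 13/B))
1/(A(3*(2 + 1)) + Q) = 1/(2*(3*(2 + 1))²/(13 + (3*(2 + 1))²) - 8673) = 1/(2*(3*3)²/(13 + (3*3)²) - 8673) = 1/(2*9²/(13 + 9²) - 8673) = 1/(2*81/(13 + 81) - 8673) = 1/(2*81/94 - 8673) = 1/(2*81*(1/94) - 8673) = 1/(81/47 - 8673) = 1/(-407550/47) = -47/407550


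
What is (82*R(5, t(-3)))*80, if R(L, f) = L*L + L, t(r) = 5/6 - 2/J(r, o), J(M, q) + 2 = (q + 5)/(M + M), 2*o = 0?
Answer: 196800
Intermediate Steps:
o = 0 (o = (½)*0 = 0)
J(M, q) = -2 + (5 + q)/(2*M) (J(M, q) = -2 + (q + 5)/(M + M) = -2 + (5 + q)/((2*M)) = -2 + (5 + q)*(1/(2*M)) = -2 + (5 + q)/(2*M))
t(r) = ⅚ - 4*r/(5 - 4*r) (t(r) = 5/6 - 2*2*r/(5 + 0 - 4*r) = 5*(⅙) - 2*2*r/(5 - 4*r) = ⅚ - 4*r/(5 - 4*r))
R(L, f) = L + L² (R(L, f) = L² + L = L + L²)
(82*R(5, t(-3)))*80 = (82*(5*(1 + 5)))*80 = (82*(5*6))*80 = (82*30)*80 = 2460*80 = 196800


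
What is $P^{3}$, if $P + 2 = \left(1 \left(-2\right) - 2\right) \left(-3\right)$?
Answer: $1000$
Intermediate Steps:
$P = 10$ ($P = -2 + \left(1 \left(-2\right) - 2\right) \left(-3\right) = -2 + \left(-2 - 2\right) \left(-3\right) = -2 - -12 = -2 + 12 = 10$)
$P^{3} = 10^{3} = 1000$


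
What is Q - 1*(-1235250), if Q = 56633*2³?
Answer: 1688314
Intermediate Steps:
Q = 453064 (Q = 56633*8 = 453064)
Q - 1*(-1235250) = 453064 - 1*(-1235250) = 453064 + 1235250 = 1688314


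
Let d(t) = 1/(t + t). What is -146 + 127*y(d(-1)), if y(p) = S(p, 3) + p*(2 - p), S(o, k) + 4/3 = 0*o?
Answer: -5689/12 ≈ -474.08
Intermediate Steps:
S(o, k) = -4/3 (S(o, k) = -4/3 + 0*o = -4/3 + 0 = -4/3)
d(t) = 1/(2*t)
y(p) = -4/3 + p*(2 - p)
-146 + 127*y(d(-1)) = -146 + 127*(-4/3 - ((1/2)/(-1))**2 + 2*((1/2)/(-1))) = -146 + 127*(-4/3 - ((1/2)*(-1))**2 + 2*((1/2)*(-1))) = -146 + 127*(-4/3 - (-1/2)**2 + 2*(-1/2)) = -146 + 127*(-4/3 - 1*1/4 - 1) = -146 + 127*(-4/3 - 1/4 - 1) = -146 + 127*(-31/12) = -146 - 3937/12 = -5689/12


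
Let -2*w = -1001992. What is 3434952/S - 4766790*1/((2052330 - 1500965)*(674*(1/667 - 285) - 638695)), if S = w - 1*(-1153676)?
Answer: 26237110527878207301/12638777637335457122 ≈ 2.0759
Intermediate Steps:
w = 500996 (w = -½*(-1001992) = 500996)
S = 1654672 (S = 500996 - 1*(-1153676) = 500996 + 1153676 = 1654672)
3434952/S - 4766790*1/((2052330 - 1500965)*(674*(1/667 - 285) - 638695)) = 3434952/1654672 - 4766790*1/((2052330 - 1500965)*(674*(1/667 - 285) - 638695)) = 3434952*(1/1654672) - 4766790*1/(551365*(674*(1/667 - 285) - 638695)) = 429369/206834 - 4766790*1/(551365*(674*(-190094/667) - 638695)) = 429369/206834 - 4766790*1/(551365*(-128123356/667 - 638695)) = 429369/206834 - 4766790/(551365*(-554132921/667)) = 429369/206834 - 4766790/(-305529497987165/667) = 429369/206834 - 4766790*(-667/305529497987165) = 429369/206834 + 635889786/61105899597433 = 26237110527878207301/12638777637335457122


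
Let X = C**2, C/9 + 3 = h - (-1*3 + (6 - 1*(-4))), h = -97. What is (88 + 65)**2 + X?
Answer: 950778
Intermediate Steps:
C = -963 (C = -27 + 9*(-97 - (-1*3 + (6 - 1*(-4)))) = -27 + 9*(-97 - (-3 + (6 + 4))) = -27 + 9*(-97 - (-3 + 10)) = -27 + 9*(-97 - 1*7) = -27 + 9*(-97 - 7) = -27 + 9*(-104) = -27 - 936 = -963)
X = 927369 (X = (-963)**2 = 927369)
(88 + 65)**2 + X = (88 + 65)**2 + 927369 = 153**2 + 927369 = 23409 + 927369 = 950778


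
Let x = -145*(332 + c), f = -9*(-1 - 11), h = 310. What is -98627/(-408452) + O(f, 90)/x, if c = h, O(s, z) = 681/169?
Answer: 258557086643/1070975439820 ≈ 0.24142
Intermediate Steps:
f = 108 (f = -9*(-12) = 108)
O(s, z) = 681/169 (O(s, z) = 681*(1/169) = 681/169)
c = 310
x = -93090 (x = -145*(332 + 310) = -145*642 = -93090)
-98627/(-408452) + O(f, 90)/x = -98627/(-408452) + (681/169)/(-93090) = -98627*(-1/408452) + (681/169)*(-1/93090) = 98627/408452 - 227/5244070 = 258557086643/1070975439820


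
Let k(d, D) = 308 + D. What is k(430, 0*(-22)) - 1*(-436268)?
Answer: 436576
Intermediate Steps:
k(430, 0*(-22)) - 1*(-436268) = (308 + 0*(-22)) - 1*(-436268) = (308 + 0) + 436268 = 308 + 436268 = 436576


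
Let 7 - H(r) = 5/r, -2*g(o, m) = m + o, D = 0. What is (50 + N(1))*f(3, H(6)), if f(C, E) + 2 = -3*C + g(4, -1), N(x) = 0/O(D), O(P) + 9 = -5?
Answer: -625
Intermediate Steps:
O(P) = -14 (O(P) = -9 - 5 = -14)
g(o, m) = -m/2 - o/2 (g(o, m) = -(m + o)/2 = -m/2 - o/2)
N(x) = 0 (N(x) = 0/(-14) = 0*(-1/14) = 0)
H(r) = 7 - 5/r
f(C, E) = -7/2 - 3*C (f(C, E) = -2 + (-3*C + (-1/2*(-1) - 1/2*4)) = -2 + (-3*C + (1/2 - 2)) = -2 + (-3*C - 3/2) = -2 + (-3/2 - 3*C) = -7/2 - 3*C)
(50 + N(1))*f(3, H(6)) = (50 + 0)*(-7/2 - 3*3) = 50*(-7/2 - 9) = 50*(-25/2) = -625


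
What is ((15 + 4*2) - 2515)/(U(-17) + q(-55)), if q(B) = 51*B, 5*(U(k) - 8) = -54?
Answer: 12460/14039 ≈ 0.88753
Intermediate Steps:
U(k) = -14/5 (U(k) = 8 + (1/5)*(-54) = 8 - 54/5 = -14/5)
((15 + 4*2) - 2515)/(U(-17) + q(-55)) = ((15 + 4*2) - 2515)/(-14/5 + 51*(-55)) = ((15 + 8) - 2515)/(-14/5 - 2805) = (23 - 2515)/(-14039/5) = -2492*(-5/14039) = 12460/14039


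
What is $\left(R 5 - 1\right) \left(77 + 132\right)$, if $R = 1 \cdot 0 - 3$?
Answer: $-3344$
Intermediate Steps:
$R = -3$ ($R = 0 - 3 = -3$)
$\left(R 5 - 1\right) \left(77 + 132\right) = \left(\left(-3\right) 5 - 1\right) \left(77 + 132\right) = \left(-15 - 1\right) 209 = \left(-16\right) 209 = -3344$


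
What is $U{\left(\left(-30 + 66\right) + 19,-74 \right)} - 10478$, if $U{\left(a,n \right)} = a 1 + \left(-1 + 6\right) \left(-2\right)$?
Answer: $-10433$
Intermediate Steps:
$U{\left(a,n \right)} = -10 + a$ ($U{\left(a,n \right)} = a + 5 \left(-2\right) = a - 10 = -10 + a$)
$U{\left(\left(-30 + 66\right) + 19,-74 \right)} - 10478 = \left(-10 + \left(\left(-30 + 66\right) + 19\right)\right) - 10478 = \left(-10 + \left(36 + 19\right)\right) - 10478 = \left(-10 + 55\right) - 10478 = 45 - 10478 = -10433$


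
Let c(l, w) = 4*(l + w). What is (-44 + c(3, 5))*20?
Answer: -240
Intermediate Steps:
c(l, w) = 4*l + 4*w
(-44 + c(3, 5))*20 = (-44 + (4*3 + 4*5))*20 = (-44 + (12 + 20))*20 = (-44 + 32)*20 = -12*20 = -240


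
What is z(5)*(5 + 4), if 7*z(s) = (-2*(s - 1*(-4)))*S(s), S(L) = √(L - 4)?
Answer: -162/7 ≈ -23.143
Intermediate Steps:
S(L) = √(-4 + L)
z(s) = √(-4 + s)*(-8 - 2*s)/7 (z(s) = ((-2*(s - 1*(-4)))*√(-4 + s))/7 = ((-2*(s + 4))*√(-4 + s))/7 = ((-2*(4 + s))*√(-4 + s))/7 = ((-8 - 2*s)*√(-4 + s))/7 = (√(-4 + s)*(-8 - 2*s))/7 = √(-4 + s)*(-8 - 2*s)/7)
z(5)*(5 + 4) = (2*√(-4 + 5)*(-4 - 1*5)/7)*(5 + 4) = (2*√1*(-4 - 5)/7)*9 = ((2/7)*1*(-9))*9 = -18/7*9 = -162/7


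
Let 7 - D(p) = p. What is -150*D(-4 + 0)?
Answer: -1650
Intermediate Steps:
D(p) = 7 - p
-150*D(-4 + 0) = -150*(7 - (-4 + 0)) = -150*(7 - 1*(-4)) = -150*(7 + 4) = -150*11 = -1650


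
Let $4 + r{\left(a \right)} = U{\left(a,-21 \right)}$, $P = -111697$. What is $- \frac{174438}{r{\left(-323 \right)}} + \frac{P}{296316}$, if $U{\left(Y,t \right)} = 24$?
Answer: $- \frac{12922751087}{1481580} \approx -8722.3$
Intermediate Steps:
$r{\left(a \right)} = 20$ ($r{\left(a \right)} = -4 + 24 = 20$)
$- \frac{174438}{r{\left(-323 \right)}} + \frac{P}{296316} = - \frac{174438}{20} - \frac{111697}{296316} = \left(-174438\right) \frac{1}{20} - \frac{111697}{296316} = - \frac{87219}{10} - \frac{111697}{296316} = - \frac{12922751087}{1481580}$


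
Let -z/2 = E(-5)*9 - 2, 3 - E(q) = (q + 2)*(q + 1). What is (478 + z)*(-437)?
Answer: -281428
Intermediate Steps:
E(q) = 3 - (1 + q)*(2 + q) (E(q) = 3 - (q + 2)*(q + 1) = 3 - (2 + q)*(1 + q) = 3 - (1 + q)*(2 + q))
z = 166 (z = -2*((1 - 1*(-5)**2 - 3*(-5))*9 - 2) = -2*((1 - 1*25 + 15)*9 - 2) = -2*((1 - 25 + 15)*9 - 2) = -2*(-9*9 - 2) = -2*(-81 - 2) = -2*(-83) = 166)
(478 + z)*(-437) = (478 + 166)*(-437) = 644*(-437) = -281428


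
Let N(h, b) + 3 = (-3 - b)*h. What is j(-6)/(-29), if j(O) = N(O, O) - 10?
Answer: 31/29 ≈ 1.0690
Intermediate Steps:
N(h, b) = -3 + h*(-3 - b) (N(h, b) = -3 + (-3 - b)*h = -3 + h*(-3 - b))
j(O) = -13 - O² - 3*O (j(O) = (-3 - 3*O - O*O) - 10 = (-3 - 3*O - O²) - 10 = (-3 - O² - 3*O) - 10 = -13 - O² - 3*O)
j(-6)/(-29) = (-13 - 1*(-6)² - 3*(-6))/(-29) = (-13 - 1*36 + 18)*(-1/29) = (-13 - 36 + 18)*(-1/29) = -31*(-1/29) = 31/29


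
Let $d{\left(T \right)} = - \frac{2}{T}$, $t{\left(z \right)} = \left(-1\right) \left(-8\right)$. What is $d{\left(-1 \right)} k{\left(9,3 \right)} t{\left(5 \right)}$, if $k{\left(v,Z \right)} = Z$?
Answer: $48$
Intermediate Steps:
$t{\left(z \right)} = 8$
$d{\left(-1 \right)} k{\left(9,3 \right)} t{\left(5 \right)} = - \frac{2}{-1} \cdot 3 \cdot 8 = \left(-2\right) \left(-1\right) 3 \cdot 8 = 2 \cdot 3 \cdot 8 = 6 \cdot 8 = 48$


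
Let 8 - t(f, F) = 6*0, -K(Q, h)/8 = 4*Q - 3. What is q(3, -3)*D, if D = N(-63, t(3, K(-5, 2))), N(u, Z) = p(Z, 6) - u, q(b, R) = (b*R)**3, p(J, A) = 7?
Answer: -51030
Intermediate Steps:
K(Q, h) = 24 - 32*Q (K(Q, h) = -8*(4*Q - 3) = -8*(-3 + 4*Q) = 24 - 32*Q)
t(f, F) = 8 (t(f, F) = 8 - 6*0 = 8 - 1*0 = 8 + 0 = 8)
q(b, R) = R**3*b**3 (q(b, R) = (R*b)**3 = R**3*b**3)
N(u, Z) = 7 - u
D = 70 (D = 7 - 1*(-63) = 7 + 63 = 70)
q(3, -3)*D = ((-3)**3*3**3)*70 = -27*27*70 = -729*70 = -51030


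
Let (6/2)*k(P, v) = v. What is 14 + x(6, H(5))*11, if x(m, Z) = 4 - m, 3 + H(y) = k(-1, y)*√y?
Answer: -8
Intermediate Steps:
k(P, v) = v/3
H(y) = -3 + y^(3/2)/3 (H(y) = -3 + (y/3)*√y = -3 + y^(3/2)/3)
14 + x(6, H(5))*11 = 14 + (4 - 1*6)*11 = 14 + (4 - 6)*11 = 14 - 2*11 = 14 - 22 = -8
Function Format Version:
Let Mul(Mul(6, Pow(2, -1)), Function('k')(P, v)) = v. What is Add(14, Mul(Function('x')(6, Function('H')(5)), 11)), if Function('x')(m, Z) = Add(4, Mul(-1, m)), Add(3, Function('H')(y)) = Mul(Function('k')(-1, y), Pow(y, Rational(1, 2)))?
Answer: -8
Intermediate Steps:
Function('k')(P, v) = Mul(Rational(1, 3), v)
Function('H')(y) = Add(-3, Mul(Rational(1, 3), Pow(y, Rational(3, 2)))) (Function('H')(y) = Add(-3, Mul(Mul(Rational(1, 3), y), Pow(y, Rational(1, 2)))) = Add(-3, Mul(Rational(1, 3), Pow(y, Rational(3, 2)))))
Add(14, Mul(Function('x')(6, Function('H')(5)), 11)) = Add(14, Mul(Add(4, Mul(-1, 6)), 11)) = Add(14, Mul(Add(4, -6), 11)) = Add(14, Mul(-2, 11)) = Add(14, -22) = -8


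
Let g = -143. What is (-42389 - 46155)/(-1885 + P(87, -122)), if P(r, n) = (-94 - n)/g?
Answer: 12661792/269583 ≈ 46.968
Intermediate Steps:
P(r, n) = 94/143 + n/143 (P(r, n) = (-94 - n)/(-143) = (-94 - n)*(-1/143) = 94/143 + n/143)
(-42389 - 46155)/(-1885 + P(87, -122)) = (-42389 - 46155)/(-1885 + (94/143 + (1/143)*(-122))) = -88544/(-1885 + (94/143 - 122/143)) = -88544/(-1885 - 28/143) = -88544/(-269583/143) = -88544*(-143/269583) = 12661792/269583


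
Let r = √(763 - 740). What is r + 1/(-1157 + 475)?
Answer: -1/682 + √23 ≈ 4.7944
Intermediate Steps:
r = √23 ≈ 4.7958
r + 1/(-1157 + 475) = √23 + 1/(-1157 + 475) = √23 + 1/(-682) = √23 - 1/682 = -1/682 + √23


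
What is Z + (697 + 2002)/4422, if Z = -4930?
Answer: -21797761/4422 ≈ -4929.4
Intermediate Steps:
Z + (697 + 2002)/4422 = -4930 + (697 + 2002)/4422 = -4930 + 2699*(1/4422) = -4930 + 2699/4422 = -21797761/4422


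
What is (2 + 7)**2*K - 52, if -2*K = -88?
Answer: 3512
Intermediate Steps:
K = 44 (K = -1/2*(-88) = 44)
(2 + 7)**2*K - 52 = (2 + 7)**2*44 - 52 = 9**2*44 - 52 = 81*44 - 52 = 3564 - 52 = 3512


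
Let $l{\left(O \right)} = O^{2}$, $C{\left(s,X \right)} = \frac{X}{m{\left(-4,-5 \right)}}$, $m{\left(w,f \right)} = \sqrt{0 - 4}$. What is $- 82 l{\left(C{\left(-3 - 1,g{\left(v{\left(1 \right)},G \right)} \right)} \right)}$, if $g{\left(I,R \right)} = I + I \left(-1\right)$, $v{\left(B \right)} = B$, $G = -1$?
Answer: $0$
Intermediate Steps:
$m{\left(w,f \right)} = 2 i$ ($m{\left(w,f \right)} = \sqrt{-4} = 2 i$)
$g{\left(I,R \right)} = 0$ ($g{\left(I,R \right)} = I - I = 0$)
$C{\left(s,X \right)} = - \frac{i X}{2}$ ($C{\left(s,X \right)} = \frac{X}{2 i} = X \left(- \frac{i}{2}\right) = - \frac{i X}{2}$)
$- 82 l{\left(C{\left(-3 - 1,g{\left(v{\left(1 \right)},G \right)} \right)} \right)} = - 82 \left(\left(- \frac{1}{2}\right) i 0\right)^{2} = - 82 \cdot 0^{2} = \left(-82\right) 0 = 0$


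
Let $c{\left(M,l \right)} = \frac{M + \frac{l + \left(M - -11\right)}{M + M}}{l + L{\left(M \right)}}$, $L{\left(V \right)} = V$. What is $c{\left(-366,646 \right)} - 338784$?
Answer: $- \frac{23145812281}{68320} \approx -3.3879 \cdot 10^{5}$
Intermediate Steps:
$c{\left(M,l \right)} = \frac{M + \frac{11 + M + l}{2 M}}{M + l}$ ($c{\left(M,l \right)} = \frac{M + \frac{l + \left(M - -11\right)}{M + M}}{l + M} = \frac{M + \frac{l + \left(M + 11\right)}{2 M}}{M + l} = \frac{M + \left(l + \left(11 + M\right)\right) \frac{1}{2 M}}{M + l} = \frac{M + \left(11 + M + l\right) \frac{1}{2 M}}{M + l} = \frac{M + \frac{11 + M + l}{2 M}}{M + l}$)
$c{\left(-366,646 \right)} - 338784 = \frac{11 - 366 + 646 + 2 \left(-366\right)^{2}}{2 \left(-366\right) \left(-366 + 646\right)} - 338784 = \frac{1}{2} \left(- \frac{1}{366}\right) \frac{1}{280} \left(11 - 366 + 646 + 2 \cdot 133956\right) - 338784 = \frac{1}{2} \left(- \frac{1}{366}\right) \frac{1}{280} \left(11 - 366 + 646 + 267912\right) - 338784 = \frac{1}{2} \left(- \frac{1}{366}\right) \frac{1}{280} \cdot 268203 - 338784 = - \frac{89401}{68320} - 338784 = - \frac{23145812281}{68320}$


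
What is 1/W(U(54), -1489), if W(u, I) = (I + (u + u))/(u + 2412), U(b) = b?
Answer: -2466/1381 ≈ -1.7857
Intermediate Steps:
W(u, I) = (I + 2*u)/(2412 + u)
1/W(U(54), -1489) = 1/((-1489 + 2*54)/(2412 + 54)) = 1/((-1489 + 108)/2466) = 1/((1/2466)*(-1381)) = 1/(-1381/2466) = -2466/1381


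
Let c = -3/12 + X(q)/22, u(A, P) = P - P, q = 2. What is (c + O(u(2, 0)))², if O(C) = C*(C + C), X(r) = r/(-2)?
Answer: 169/1936 ≈ 0.087293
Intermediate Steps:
u(A, P) = 0
X(r) = -r/2 (X(r) = r*(-½) = -r/2)
O(C) = 2*C² (O(C) = C*(2*C) = 2*C²)
c = -13/44 (c = -3/12 - ½*2/22 = -3*1/12 - 1*1/22 = -¼ - 1/22 = -13/44 ≈ -0.29545)
(c + O(u(2, 0)))² = (-13/44 + 2*0²)² = (-13/44 + 2*0)² = (-13/44 + 0)² = (-13/44)² = 169/1936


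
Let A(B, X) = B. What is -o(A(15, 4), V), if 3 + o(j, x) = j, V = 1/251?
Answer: -12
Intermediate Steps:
V = 1/251 ≈ 0.0039841
o(j, x) = -3 + j
-o(A(15, 4), V) = -(-3 + 15) = -1*12 = -12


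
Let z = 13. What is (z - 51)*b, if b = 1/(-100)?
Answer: 19/50 ≈ 0.38000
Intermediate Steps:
b = -1/100 ≈ -0.010000
(z - 51)*b = (13 - 51)*(-1/100) = -38*(-1/100) = 19/50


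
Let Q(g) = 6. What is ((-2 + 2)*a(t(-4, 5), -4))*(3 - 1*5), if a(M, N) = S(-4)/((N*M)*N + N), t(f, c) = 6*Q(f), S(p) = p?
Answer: 0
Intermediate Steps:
t(f, c) = 36 (t(f, c) = 6*6 = 36)
a(M, N) = -4/(N + M*N²) (a(M, N) = -4/((N*M)*N + N) = -4/((M*N)*N + N) = -4/(M*N² + N) = -4/(N + M*N²))
((-2 + 2)*a(t(-4, 5), -4))*(3 - 1*5) = ((-2 + 2)*(-4/(-4*(1 + 36*(-4)))))*(3 - 1*5) = (0*(-4*(-¼)/(1 - 144)))*(3 - 5) = (0*(-4*(-¼)/(-143)))*(-2) = (0*(-4*(-¼)*(-1/143)))*(-2) = (0*(-1/143))*(-2) = 0*(-2) = 0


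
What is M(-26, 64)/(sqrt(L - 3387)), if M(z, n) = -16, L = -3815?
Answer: 8*I*sqrt(7202)/3601 ≈ 0.18854*I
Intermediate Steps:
M(-26, 64)/(sqrt(L - 3387)) = -16/sqrt(-3815 - 3387) = -16*(-I*sqrt(7202)/7202) = -(-8)*I*sqrt(7202)/3601 = 8*I*sqrt(7202)/3601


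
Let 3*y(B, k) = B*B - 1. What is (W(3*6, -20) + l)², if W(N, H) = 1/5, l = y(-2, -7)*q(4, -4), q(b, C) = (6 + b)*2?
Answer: 10201/25 ≈ 408.04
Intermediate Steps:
y(B, k) = -⅓ + B²/3 (y(B, k) = (B*B - 1)/3 = (B² - 1)/3 = (-1 + B²)/3 = -⅓ + B²/3)
q(b, C) = 12 + 2*b
l = 20 (l = (-⅓ + (⅓)*(-2)²)*(12 + 2*4) = (-⅓ + (⅓)*4)*(12 + 8) = (-⅓ + 4/3)*20 = 1*20 = 20)
W(N, H) = ⅕
(W(3*6, -20) + l)² = (⅕ + 20)² = (101/5)² = 10201/25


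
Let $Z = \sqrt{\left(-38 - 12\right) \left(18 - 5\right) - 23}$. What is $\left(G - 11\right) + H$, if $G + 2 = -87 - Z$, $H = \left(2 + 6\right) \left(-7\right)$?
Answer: $-156 - i \sqrt{673} \approx -156.0 - 25.942 i$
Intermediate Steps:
$Z = i \sqrt{673}$ ($Z = \sqrt{\left(-50\right) 13 - 23} = \sqrt{-650 - 23} = \sqrt{-673} = i \sqrt{673} \approx 25.942 i$)
$H = -56$ ($H = 8 \left(-7\right) = -56$)
$G = -89 - i \sqrt{673}$ ($G = -2 - \left(87 + i \sqrt{673}\right) = -89 - i \sqrt{673} \approx -89.0 - 25.942 i$)
$\left(G - 11\right) + H = \left(\left(-89 - i \sqrt{673}\right) - 11\right) - 56 = \left(-100 - i \sqrt{673}\right) - 56 = -156 - i \sqrt{673}$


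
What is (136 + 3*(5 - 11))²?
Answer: 13924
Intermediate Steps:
(136 + 3*(5 - 11))² = (136 + 3*(-6))² = (136 - 18)² = 118² = 13924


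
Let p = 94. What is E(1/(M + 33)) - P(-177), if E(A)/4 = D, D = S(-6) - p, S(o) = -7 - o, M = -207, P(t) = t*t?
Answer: -31709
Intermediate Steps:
P(t) = t**2
D = -95 (D = (-7 - 1*(-6)) - 1*94 = (-7 + 6) - 94 = -1 - 94 = -95)
E(A) = -380 (E(A) = 4*(-95) = -380)
E(1/(M + 33)) - P(-177) = -380 - 1*(-177)**2 = -380 - 1*31329 = -380 - 31329 = -31709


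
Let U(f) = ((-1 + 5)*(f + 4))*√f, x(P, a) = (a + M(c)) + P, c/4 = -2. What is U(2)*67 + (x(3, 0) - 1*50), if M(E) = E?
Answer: -55 + 1608*√2 ≈ 2219.1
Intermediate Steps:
c = -8 (c = 4*(-2) = -8)
x(P, a) = -8 + P + a (x(P, a) = (a - 8) + P = (-8 + a) + P = -8 + P + a)
U(f) = √f*(16 + 4*f) (U(f) = (4*(4 + f))*√f = (16 + 4*f)*√f = √f*(16 + 4*f))
U(2)*67 + (x(3, 0) - 1*50) = (4*√2*(4 + 2))*67 + ((-8 + 3 + 0) - 1*50) = (4*√2*6)*67 + (-5 - 50) = (24*√2)*67 - 55 = 1608*√2 - 55 = -55 + 1608*√2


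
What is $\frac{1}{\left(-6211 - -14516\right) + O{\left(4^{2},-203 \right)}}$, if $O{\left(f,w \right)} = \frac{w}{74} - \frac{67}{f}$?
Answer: $\frac{592}{4912457} \approx 0.00012051$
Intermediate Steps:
$O{\left(f,w \right)} = - \frac{67}{f} + \frac{w}{74}$ ($O{\left(f,w \right)} = w \frac{1}{74} - \frac{67}{f} = \frac{w}{74} - \frac{67}{f} = - \frac{67}{f} + \frac{w}{74}$)
$\frac{1}{\left(-6211 - -14516\right) + O{\left(4^{2},-203 \right)}} = \frac{1}{\left(-6211 - -14516\right) + \left(- \frac{67}{4^{2}} + \frac{1}{74} \left(-203\right)\right)} = \frac{1}{\left(-6211 + 14516\right) - \left(\frac{203}{74} + \frac{67}{16}\right)} = \frac{1}{8305 - \frac{4103}{592}} = \frac{1}{\frac{4912457}{592}} = \frac{592}{4912457}$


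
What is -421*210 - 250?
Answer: -88660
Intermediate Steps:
-421*210 - 250 = -88410 - 250 = -88660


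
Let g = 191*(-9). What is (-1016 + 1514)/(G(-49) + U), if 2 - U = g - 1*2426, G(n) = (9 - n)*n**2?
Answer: 498/143405 ≈ 0.0034727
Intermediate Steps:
g = -1719
G(n) = n**2*(9 - n)
U = 4147 (U = 2 - (-1719 - 1*2426) = 2 - (-1719 - 2426) = 2 - 1*(-4145) = 2 + 4145 = 4147)
(-1016 + 1514)/(G(-49) + U) = (-1016 + 1514)/((-49)**2*(9 - 1*(-49)) + 4147) = 498/(2401*(9 + 49) + 4147) = 498/(2401*58 + 4147) = 498/(139258 + 4147) = 498/143405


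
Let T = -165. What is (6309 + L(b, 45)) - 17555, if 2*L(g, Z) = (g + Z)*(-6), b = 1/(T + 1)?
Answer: -1866481/164 ≈ -11381.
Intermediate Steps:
b = -1/164 (b = 1/(-165 + 1) = 1/(-164) = -1/164 ≈ -0.0060976)
L(g, Z) = -3*Z - 3*g (L(g, Z) = ((g + Z)*(-6))/2 = ((Z + g)*(-6))/2 = (-6*Z - 6*g)/2 = -3*Z - 3*g)
(6309 + L(b, 45)) - 17555 = (6309 + (-3*45 - 3*(-1/164))) - 17555 = (6309 + (-135 + 3/164)) - 17555 = (6309 - 22137/164) - 17555 = 1012539/164 - 17555 = -1866481/164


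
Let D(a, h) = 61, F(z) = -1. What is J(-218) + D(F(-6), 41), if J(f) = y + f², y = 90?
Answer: 47675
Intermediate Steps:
J(f) = 90 + f²
J(-218) + D(F(-6), 41) = (90 + (-218)²) + 61 = (90 + 47524) + 61 = 47614 + 61 = 47675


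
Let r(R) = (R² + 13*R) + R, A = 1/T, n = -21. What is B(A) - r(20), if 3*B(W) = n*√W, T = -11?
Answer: -680 - 7*I*√11/11 ≈ -680.0 - 2.1106*I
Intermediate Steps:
A = -1/11 (A = 1/(-11) = -1/11 ≈ -0.090909)
r(R) = R² + 14*R
B(W) = -7*√W (B(W) = (-21*√W)/3 = -7*√W)
B(A) - r(20) = -7*I*√11/11 - 20*(14 + 20) = -7*I*√11/11 - 20*34 = -7*I*√11/11 - 1*680 = -7*I*√11/11 - 680 = -680 - 7*I*√11/11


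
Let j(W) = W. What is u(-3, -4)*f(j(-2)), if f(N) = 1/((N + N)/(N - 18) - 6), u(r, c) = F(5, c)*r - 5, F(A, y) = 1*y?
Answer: -35/29 ≈ -1.2069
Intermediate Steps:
F(A, y) = y
u(r, c) = -5 + c*r (u(r, c) = c*r - 5 = -5 + c*r)
f(N) = 1/(-6 + 2*N/(-18 + N)) (f(N) = 1/((2*N)/(-18 + N) - 6) = 1/(2*N/(-18 + N) - 6) = 1/(-6 + 2*N/(-18 + N)))
u(-3, -4)*f(j(-2)) = (-5 - 4*(-3))*((18 - 1*(-2))/(4*(-27 - 2))) = (-5 + 12)*((¼)*(18 + 2)/(-29)) = 7*((¼)*(-1/29)*20) = 7*(-5/29) = -35/29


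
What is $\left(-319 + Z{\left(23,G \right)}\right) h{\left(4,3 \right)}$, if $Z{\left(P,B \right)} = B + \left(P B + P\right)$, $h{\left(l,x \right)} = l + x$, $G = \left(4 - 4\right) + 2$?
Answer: $-1736$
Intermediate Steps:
$G = 2$ ($G = 0 + 2 = 2$)
$Z{\left(P,B \right)} = B + P + B P$ ($Z{\left(P,B \right)} = B + \left(B P + P\right) = B + \left(P + B P\right) = B + P + B P$)
$\left(-319 + Z{\left(23,G \right)}\right) h{\left(4,3 \right)} = \left(-319 + \left(2 + 23 + 2 \cdot 23\right)\right) \left(4 + 3\right) = \left(-319 + \left(2 + 23 + 46\right)\right) 7 = \left(-319 + 71\right) 7 = \left(-248\right) 7 = -1736$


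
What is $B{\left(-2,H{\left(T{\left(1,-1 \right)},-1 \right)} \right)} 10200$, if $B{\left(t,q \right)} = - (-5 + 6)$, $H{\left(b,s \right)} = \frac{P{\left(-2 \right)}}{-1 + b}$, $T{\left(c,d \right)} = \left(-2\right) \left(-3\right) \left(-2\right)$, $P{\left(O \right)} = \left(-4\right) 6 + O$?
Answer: $-10200$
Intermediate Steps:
$P{\left(O \right)} = -24 + O$
$T{\left(c,d \right)} = -12$ ($T{\left(c,d \right)} = 6 \left(-2\right) = -12$)
$H{\left(b,s \right)} = - \frac{26}{-1 + b}$ ($H{\left(b,s \right)} = \frac{-24 - 2}{-1 + b} = - \frac{26}{-1 + b}$)
$B{\left(t,q \right)} = -1$ ($B{\left(t,q \right)} = \left(-1\right) 1 = -1$)
$B{\left(-2,H{\left(T{\left(1,-1 \right)},-1 \right)} \right)} 10200 = \left(-1\right) 10200 = -10200$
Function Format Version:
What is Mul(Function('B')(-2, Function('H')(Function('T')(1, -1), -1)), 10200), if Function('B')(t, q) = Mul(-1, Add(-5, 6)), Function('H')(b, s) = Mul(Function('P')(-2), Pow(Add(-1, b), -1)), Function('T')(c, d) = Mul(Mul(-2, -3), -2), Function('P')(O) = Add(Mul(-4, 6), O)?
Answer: -10200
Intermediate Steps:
Function('P')(O) = Add(-24, O)
Function('T')(c, d) = -12 (Function('T')(c, d) = Mul(6, -2) = -12)
Function('H')(b, s) = Mul(-26, Pow(Add(-1, b), -1)) (Function('H')(b, s) = Mul(Add(-24, -2), Pow(Add(-1, b), -1)) = Mul(-26, Pow(Add(-1, b), -1)))
Function('B')(t, q) = -1 (Function('B')(t, q) = Mul(-1, 1) = -1)
Mul(Function('B')(-2, Function('H')(Function('T')(1, -1), -1)), 10200) = Mul(-1, 10200) = -10200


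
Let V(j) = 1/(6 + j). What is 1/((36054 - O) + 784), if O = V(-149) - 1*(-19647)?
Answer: 143/2458314 ≈ 5.8170e-5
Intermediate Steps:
O = 2809520/143 (O = 1/(6 - 149) - 1*(-19647) = 1/(-143) + 19647 = -1/143 + 19647 = 2809520/143 ≈ 19647.)
1/((36054 - O) + 784) = 1/((36054 - 1*2809520/143) + 784) = 1/((36054 - 2809520/143) + 784) = 1/(2346202/143 + 784) = 1/(2458314/143) = 143/2458314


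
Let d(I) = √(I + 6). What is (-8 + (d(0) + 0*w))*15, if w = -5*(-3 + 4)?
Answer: -120 + 15*√6 ≈ -83.258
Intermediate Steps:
d(I) = √(6 + I)
w = -5 (w = -5*1 = -5)
(-8 + (d(0) + 0*w))*15 = (-8 + (√(6 + 0) + 0*(-5)))*15 = (-8 + (√6 + 0))*15 = (-8 + √6)*15 = -120 + 15*√6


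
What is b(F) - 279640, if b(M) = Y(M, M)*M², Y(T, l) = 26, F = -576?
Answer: 8346536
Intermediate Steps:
b(M) = 26*M²
b(F) - 279640 = 26*(-576)² - 279640 = 26*331776 - 279640 = 8626176 - 279640 = 8346536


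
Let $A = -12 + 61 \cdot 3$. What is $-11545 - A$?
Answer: $-11716$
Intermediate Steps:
$A = 171$ ($A = -12 + 183 = 171$)
$-11545 - A = -11545 - 171 = -11716$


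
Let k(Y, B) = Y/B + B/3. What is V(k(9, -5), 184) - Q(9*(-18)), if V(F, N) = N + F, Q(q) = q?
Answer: 5138/15 ≈ 342.53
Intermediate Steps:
k(Y, B) = B/3 + Y/B (k(Y, B) = Y/B + B*(1/3) = Y/B + B/3 = B/3 + Y/B)
V(F, N) = F + N
V(k(9, -5), 184) - Q(9*(-18)) = (((1/3)*(-5) + 9/(-5)) + 184) - 9*(-18) = ((-5/3 + 9*(-1/5)) + 184) - 1*(-162) = ((-5/3 - 9/5) + 184) + 162 = (-52/15 + 184) + 162 = 2708/15 + 162 = 5138/15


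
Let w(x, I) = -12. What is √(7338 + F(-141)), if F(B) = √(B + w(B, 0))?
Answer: √(7338 + 3*I*√17) ≈ 85.662 + 0.0722*I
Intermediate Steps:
F(B) = √(-12 + B) (F(B) = √(B - 12) = √(-12 + B))
√(7338 + F(-141)) = √(7338 + √(-12 - 141)) = √(7338 + √(-153)) = √(7338 + 3*I*√17)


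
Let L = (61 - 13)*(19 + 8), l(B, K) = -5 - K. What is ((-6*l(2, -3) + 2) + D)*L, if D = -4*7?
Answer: -18144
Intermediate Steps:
D = -28
L = 1296 (L = 48*27 = 1296)
((-6*l(2, -3) + 2) + D)*L = ((-6*(-5 - 1*(-3)) + 2) - 28)*1296 = ((-6*(-5 + 3) + 2) - 28)*1296 = ((-6*(-2) + 2) - 28)*1296 = ((12 + 2) - 28)*1296 = (14 - 28)*1296 = -14*1296 = -18144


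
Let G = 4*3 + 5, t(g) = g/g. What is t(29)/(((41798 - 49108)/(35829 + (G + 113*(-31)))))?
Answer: -32343/7310 ≈ -4.4245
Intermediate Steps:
t(g) = 1
G = 17 (G = 12 + 5 = 17)
t(29)/(((41798 - 49108)/(35829 + (G + 113*(-31))))) = 1/((41798 - 49108)/(35829 + (17 + 113*(-31)))) = 1/(-7310/(35829 + (17 - 3503))) = 1/(-7310/(35829 - 3486)) = 1/(-7310/32343) = 1*(-32343/7310) = -32343/7310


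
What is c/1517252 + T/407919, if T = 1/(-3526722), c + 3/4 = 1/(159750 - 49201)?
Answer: -1050898456628479/2125993032192411314064 ≈ -4.9431e-7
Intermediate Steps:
c = -331643/442196 (c = -¾ + 1/(159750 - 49201) = -¾ + 1/110549 = -331643/442196 ≈ -0.74999)
T = -1/3526722 ≈ -2.8355e-7
c/1517252 + T/407919 = -331643/442196/1517252 - 1/3526722/407919 = -331643/442196*1/1517252 - 1/3526722*1/407919 = -331643/670922765392 - 1/1438616911518 = -1050898456628479/2125993032192411314064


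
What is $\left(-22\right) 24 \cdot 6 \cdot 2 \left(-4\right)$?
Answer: $25344$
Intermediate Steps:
$\left(-22\right) 24 \cdot 6 \cdot 2 \left(-4\right) = - 528 \cdot 12 \left(-4\right) = \left(-528\right) \left(-48\right) = 25344$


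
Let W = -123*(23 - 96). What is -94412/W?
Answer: -94412/8979 ≈ -10.515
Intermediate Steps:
W = 8979 (W = -123*(-73) = 8979)
-94412/W = -94412/8979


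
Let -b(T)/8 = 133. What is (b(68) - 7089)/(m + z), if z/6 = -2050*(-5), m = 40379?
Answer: -8153/101879 ≈ -0.080026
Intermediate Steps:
b(T) = -1064 (b(T) = -8*133 = -1064)
z = 61500 (z = 6*(-2050*(-5)) = 6*10250 = 61500)
(b(68) - 7089)/(m + z) = (-1064 - 7089)/(40379 + 61500) = -8153/101879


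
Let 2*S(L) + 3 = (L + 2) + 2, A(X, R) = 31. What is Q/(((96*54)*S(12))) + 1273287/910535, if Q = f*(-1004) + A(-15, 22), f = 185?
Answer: -42063288521/10227129120 ≈ -4.1129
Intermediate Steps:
S(L) = ½ + L/2 (S(L) = -3/2 + ((L + 2) + 2)/2 = -3/2 + ((2 + L) + 2)/2 = -3/2 + (4 + L)/2 = -3/2 + (2 + L/2) = ½ + L/2)
Q = -185709 (Q = 185*(-1004) + 31 = -185740 + 31 = -185709)
Q/(((96*54)*S(12))) + 1273287/910535 = -185709*1/(5184*(½ + (½)*12)) + 1273287/910535 = -185709*1/(5184*(½ + 6)) + 1273287*(1/910535) = -185709/(5184*(13/2)) + 1273287/910535 = -185709/33696 + 1273287/910535 = -185709*1/33696 + 1273287/910535 = -61903/11232 + 1273287/910535 = -42063288521/10227129120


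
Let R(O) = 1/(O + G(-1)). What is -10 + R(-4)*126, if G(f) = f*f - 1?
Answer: -83/2 ≈ -41.500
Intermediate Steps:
G(f) = -1 + f² (G(f) = f² - 1 = -1 + f²)
R(O) = 1/O (R(O) = 1/(O + (-1 + (-1)²)) = 1/(O + (-1 + 1)) = 1/(O + 0) = 1/O)
-10 + R(-4)*126 = -10 + 126/(-4) = -10 - ¼*126 = -10 - 63/2 = -83/2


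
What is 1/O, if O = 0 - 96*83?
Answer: -1/7968 ≈ -0.00012550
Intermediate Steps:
O = -7968 (O = 0 - 7968 = -7968)
1/O = 1/(-7968) = -1/7968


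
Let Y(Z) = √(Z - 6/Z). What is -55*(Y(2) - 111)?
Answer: 6105 - 55*I ≈ 6105.0 - 55.0*I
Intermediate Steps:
-55*(Y(2) - 111) = -55*(√(2 - 6/2) - 111) = -55*(√(2 - 6*½) - 111) = -55*(√(2 - 3) - 111) = -55*(√(-1) - 111) = -55*(I - 111) = -55*(-111 + I) = 6105 - 55*I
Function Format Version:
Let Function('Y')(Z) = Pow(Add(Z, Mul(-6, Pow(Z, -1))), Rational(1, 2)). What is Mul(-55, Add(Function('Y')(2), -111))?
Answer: Add(6105, Mul(-55, I)) ≈ Add(6105.0, Mul(-55.000, I))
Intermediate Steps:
Mul(-55, Add(Function('Y')(2), -111)) = Mul(-55, Add(Pow(Add(2, Mul(-6, Pow(2, -1))), Rational(1, 2)), -111)) = Mul(-55, Add(Pow(Add(2, Mul(-6, Rational(1, 2))), Rational(1, 2)), -111)) = Mul(-55, Add(Pow(Add(2, -3), Rational(1, 2)), -111)) = Mul(-55, Add(Pow(-1, Rational(1, 2)), -111)) = Mul(-55, Add(I, -111)) = Mul(-55, Add(-111, I)) = Add(6105, Mul(-55, I))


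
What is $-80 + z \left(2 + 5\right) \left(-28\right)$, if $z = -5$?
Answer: $900$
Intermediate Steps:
$-80 + z \left(2 + 5\right) \left(-28\right) = -80 + - 5 \left(2 + 5\right) \left(-28\right) = -80 + \left(-5\right) 7 \left(-28\right) = -80 - -980 = -80 + 980 = 900$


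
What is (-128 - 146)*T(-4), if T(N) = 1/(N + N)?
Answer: 137/4 ≈ 34.250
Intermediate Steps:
T(N) = 1/(2*N)
(-128 - 146)*T(-4) = (-128 - 146)*((½)/(-4)) = -137*(-1)/4 = -274*(-⅛) = 137/4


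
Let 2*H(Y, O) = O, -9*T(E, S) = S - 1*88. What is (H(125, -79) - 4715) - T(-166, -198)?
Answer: -86153/18 ≈ -4786.3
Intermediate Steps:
T(E, S) = 88/9 - S/9 (T(E, S) = -(S - 1*88)/9 = -(S - 88)/9 = -(-88 + S)/9 = 88/9 - S/9)
H(Y, O) = O/2
(H(125, -79) - 4715) - T(-166, -198) = ((½)*(-79) - 4715) - (88/9 - ⅑*(-198)) = (-79/2 - 4715) - (88/9 + 22) = -9509/2 - 1*286/9 = -9509/2 - 286/9 = -86153/18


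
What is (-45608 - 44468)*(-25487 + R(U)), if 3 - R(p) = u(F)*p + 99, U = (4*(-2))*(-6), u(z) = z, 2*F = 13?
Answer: 2332518020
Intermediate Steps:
F = 13/2 (F = (½)*13 = 13/2 ≈ 6.5000)
U = 48 (U = -8*(-6) = 48)
R(p) = -96 - 13*p/2 (R(p) = 3 - (13*p/2 + 99) = 3 - (99 + 13*p/2) = 3 + (-99 - 13*p/2) = -96 - 13*p/2)
(-45608 - 44468)*(-25487 + R(U)) = (-45608 - 44468)*(-25487 + (-96 - 13/2*48)) = -90076*(-25487 + (-96 - 312)) = -90076*(-25487 - 408) = -90076*(-25895) = 2332518020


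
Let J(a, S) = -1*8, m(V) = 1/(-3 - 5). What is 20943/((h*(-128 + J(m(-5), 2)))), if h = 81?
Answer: -2327/1224 ≈ -1.9011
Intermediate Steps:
m(V) = -⅛ (m(V) = 1/(-8) = -⅛)
J(a, S) = -8
20943/((h*(-128 + J(m(-5), 2)))) = 20943/((81*(-128 - 8))) = 20943/((81*(-136))) = 20943/(-11016) = 20943*(-1/11016) = -2327/1224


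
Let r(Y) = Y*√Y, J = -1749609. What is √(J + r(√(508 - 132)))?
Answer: √(-1749609 + 4*2^(¼)*47^(¾)) ≈ 1322.7*I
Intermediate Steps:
r(Y) = Y^(3/2)
√(J + r(√(508 - 132))) = √(-1749609 + (√(508 - 132))^(3/2)) = √(-1749609 + (√376)^(3/2)) = √(-1749609 + (2*√94)^(3/2)) = √(-1749609 + 4*2^(¼)*47^(¾))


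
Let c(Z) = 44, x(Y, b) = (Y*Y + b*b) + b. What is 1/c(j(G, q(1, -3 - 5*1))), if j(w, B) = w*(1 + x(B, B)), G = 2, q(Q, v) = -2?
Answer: 1/44 ≈ 0.022727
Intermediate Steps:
x(Y, b) = b + Y² + b² (x(Y, b) = (Y² + b²) + b = b + Y² + b²)
j(w, B) = w*(1 + B + 2*B²) (j(w, B) = w*(1 + (B + B² + B²)) = w*(1 + (B + 2*B²)) = w*(1 + B + 2*B²))
1/c(j(G, q(1, -3 - 5*1))) = 1/44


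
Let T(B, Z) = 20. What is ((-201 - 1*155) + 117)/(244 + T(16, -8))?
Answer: -239/264 ≈ -0.90530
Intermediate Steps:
((-201 - 1*155) + 117)/(244 + T(16, -8)) = ((-201 - 1*155) + 117)/(244 + 20) = ((-201 - 155) + 117)/264 = (-356 + 117)*(1/264) = -239*1/264 = -239/264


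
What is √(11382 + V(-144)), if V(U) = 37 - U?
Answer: √11563 ≈ 107.53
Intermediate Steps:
√(11382 + V(-144)) = √(11382 + (37 - 1*(-144))) = √(11382 + (37 + 144)) = √(11382 + 181) = √11563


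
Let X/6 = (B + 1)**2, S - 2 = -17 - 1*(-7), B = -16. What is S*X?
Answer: -10800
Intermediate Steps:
S = -8 (S = 2 + (-17 - 1*(-7)) = 2 + (-17 + 7) = 2 - 10 = -8)
X = 1350 (X = 6*(-16 + 1)**2 = 6*(-15)**2 = 6*225 = 1350)
S*X = -8*1350 = -10800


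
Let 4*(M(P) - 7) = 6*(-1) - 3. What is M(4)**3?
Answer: 6859/64 ≈ 107.17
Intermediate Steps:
M(P) = 19/4 (M(P) = 7 + (6*(-1) - 3)/4 = 7 + (-6 - 3)/4 = 7 + (1/4)*(-9) = 7 - 9/4 = 19/4)
M(4)**3 = (19/4)**3 = 6859/64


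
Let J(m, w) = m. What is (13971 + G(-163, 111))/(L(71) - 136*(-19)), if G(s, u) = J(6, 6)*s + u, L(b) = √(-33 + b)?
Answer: 891072/175711 - 6552*√38/3338509 ≈ 5.0591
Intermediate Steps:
G(s, u) = u + 6*s (G(s, u) = 6*s + u = u + 6*s)
(13971 + G(-163, 111))/(L(71) - 136*(-19)) = (13971 + (111 + 6*(-163)))/(√(-33 + 71) - 136*(-19)) = (13971 + (111 - 978))/(√38 + 2584) = (13971 - 867)/(2584 + √38) = 13104/(2584 + √38)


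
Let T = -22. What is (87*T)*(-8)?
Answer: 15312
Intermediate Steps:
(87*T)*(-8) = (87*(-22))*(-8) = -1914*(-8) = 15312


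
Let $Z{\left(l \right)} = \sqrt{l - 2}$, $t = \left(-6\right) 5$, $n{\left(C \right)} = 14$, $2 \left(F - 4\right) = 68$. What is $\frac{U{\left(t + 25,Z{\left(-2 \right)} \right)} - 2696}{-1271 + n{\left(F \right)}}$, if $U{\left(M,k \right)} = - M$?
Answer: $\frac{897}{419} \approx 2.1408$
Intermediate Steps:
$F = 38$ ($F = 4 + \frac{1}{2} \cdot 68 = 4 + 34 = 38$)
$t = -30$
$Z{\left(l \right)} = \sqrt{-2 + l}$
$\frac{U{\left(t + 25,Z{\left(-2 \right)} \right)} - 2696}{-1271 + n{\left(F \right)}} = \frac{- (-30 + 25) - 2696}{-1271 + 14} = \frac{\left(-1\right) \left(-5\right) - 2696}{-1257} = \left(5 - 2696\right) \left(- \frac{1}{1257}\right) = \left(-2691\right) \left(- \frac{1}{1257}\right) = \frac{897}{419}$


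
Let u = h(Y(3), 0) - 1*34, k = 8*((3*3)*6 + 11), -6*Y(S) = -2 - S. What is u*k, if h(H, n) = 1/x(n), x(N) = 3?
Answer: -52520/3 ≈ -17507.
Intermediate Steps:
Y(S) = 1/3 + S/6 (Y(S) = -(-2 - S)/6 = 1/3 + S/6)
k = 520 (k = 8*(9*6 + 11) = 8*(54 + 11) = 8*65 = 520)
h(H, n) = 1/3
u = -101/3 (u = 1/3 - 1*34 = 1/3 - 34 = -101/3 ≈ -33.667)
u*k = -101/3*520 = -52520/3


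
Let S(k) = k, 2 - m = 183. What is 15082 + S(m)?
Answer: 14901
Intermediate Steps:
m = -181 (m = 2 - 1*183 = 2 - 183 = -181)
15082 + S(m) = 15082 - 181 = 14901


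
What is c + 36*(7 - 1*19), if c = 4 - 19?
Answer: -447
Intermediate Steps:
c = -15
c + 36*(7 - 1*19) = -15 + 36*(7 - 1*19) = -15 + 36*(7 - 19) = -15 + 36*(-12) = -15 - 432 = -447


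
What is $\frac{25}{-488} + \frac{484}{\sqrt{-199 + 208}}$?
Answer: $\frac{236117}{1464} \approx 161.28$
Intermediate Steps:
$\frac{25}{-488} + \frac{484}{\sqrt{-199 + 208}} = 25 \left(- \frac{1}{488}\right) + \frac{484}{\sqrt{9}} = - \frac{25}{488} + \frac{484}{3} = \frac{236117}{1464}$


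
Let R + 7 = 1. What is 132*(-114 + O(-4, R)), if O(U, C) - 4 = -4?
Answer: -15048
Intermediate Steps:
R = -6 (R = -7 + 1 = -6)
O(U, C) = 0 (O(U, C) = 4 - 4 = 0)
132*(-114 + O(-4, R)) = 132*(-114 + 0) = 132*(-114) = -15048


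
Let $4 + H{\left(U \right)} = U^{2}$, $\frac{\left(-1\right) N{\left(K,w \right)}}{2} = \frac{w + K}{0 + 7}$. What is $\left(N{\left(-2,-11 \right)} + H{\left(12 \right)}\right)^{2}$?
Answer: $\frac{1012036}{49} \approx 20654.0$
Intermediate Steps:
$N{\left(K,w \right)} = - \frac{2 K}{7} - \frac{2 w}{7}$ ($N{\left(K,w \right)} = - 2 \frac{w + K}{0 + 7} = - 2 \frac{K + w}{7} = - 2 \left(K + w\right) \frac{1}{7} = - 2 \left(\frac{K}{7} + \frac{w}{7}\right) = - \frac{2 K}{7} - \frac{2 w}{7}$)
$H{\left(U \right)} = -4 + U^{2}$
$\left(N{\left(-2,-11 \right)} + H{\left(12 \right)}\right)^{2} = \left(\left(\left(- \frac{2}{7}\right) \left(-2\right) - - \frac{22}{7}\right) - \left(4 - 12^{2}\right)\right)^{2} = \left(\left(\frac{4}{7} + \frac{22}{7}\right) + \left(-4 + 144\right)\right)^{2} = \left(\frac{26}{7} + 140\right)^{2} = \left(\frac{1006}{7}\right)^{2} = \frac{1012036}{49}$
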